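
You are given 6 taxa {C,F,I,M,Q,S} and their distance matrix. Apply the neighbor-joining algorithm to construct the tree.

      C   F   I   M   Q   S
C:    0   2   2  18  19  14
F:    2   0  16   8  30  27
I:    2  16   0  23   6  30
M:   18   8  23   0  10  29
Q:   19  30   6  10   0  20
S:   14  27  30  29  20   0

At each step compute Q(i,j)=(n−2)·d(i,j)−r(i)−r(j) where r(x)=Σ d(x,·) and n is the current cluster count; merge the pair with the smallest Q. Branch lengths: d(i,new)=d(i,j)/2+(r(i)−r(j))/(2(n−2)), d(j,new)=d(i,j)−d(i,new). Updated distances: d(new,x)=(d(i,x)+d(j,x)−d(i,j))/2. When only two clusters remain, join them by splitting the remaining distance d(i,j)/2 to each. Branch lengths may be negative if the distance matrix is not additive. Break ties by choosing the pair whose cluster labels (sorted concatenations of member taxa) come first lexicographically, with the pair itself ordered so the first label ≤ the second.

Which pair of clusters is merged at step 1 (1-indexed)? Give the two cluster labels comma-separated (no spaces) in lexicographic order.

F,M

iteration 1: select F,M (d=8, Q=-139); attach at lengths (27/8, 37/8); label the merged cluster FM
  updated: d(C,FM)=6, d(FM,I)=31/2, d(FM,Q)=16, d(FM,S)=24
iteration 2: select I,Q (d=6, Q=-193/2); attach at lengths (7/4, 17/4); label the merged cluster IQ
  updated: d(C,IQ)=15/2, d(FM,IQ)=51/4, d(IQ,S)=22
iteration 3: select C,S (d=14, Q=-119/2); attach at lengths (-9/8, 121/8); label the merged cluster CS
  updated: d(CS,FM)=8, d(CS,IQ)=31/4
iteration 4: select CS,FM (d=8, Q=-57/2); attach at lengths (3/2, 13/2); label the merged cluster CFMS
  updated: d(CFMS,IQ)=25/4
iteration 5: select CFMS,IQ (d=25/4); attach at lengths (25/8, 25/8); label the merged cluster CFIMQS
final tree: (((C:-9/8,S:121/8):3/2,(F:27/8,M:37/8):13/2):25/8,(I:7/4,Q:17/4):25/8)
total length: 169/4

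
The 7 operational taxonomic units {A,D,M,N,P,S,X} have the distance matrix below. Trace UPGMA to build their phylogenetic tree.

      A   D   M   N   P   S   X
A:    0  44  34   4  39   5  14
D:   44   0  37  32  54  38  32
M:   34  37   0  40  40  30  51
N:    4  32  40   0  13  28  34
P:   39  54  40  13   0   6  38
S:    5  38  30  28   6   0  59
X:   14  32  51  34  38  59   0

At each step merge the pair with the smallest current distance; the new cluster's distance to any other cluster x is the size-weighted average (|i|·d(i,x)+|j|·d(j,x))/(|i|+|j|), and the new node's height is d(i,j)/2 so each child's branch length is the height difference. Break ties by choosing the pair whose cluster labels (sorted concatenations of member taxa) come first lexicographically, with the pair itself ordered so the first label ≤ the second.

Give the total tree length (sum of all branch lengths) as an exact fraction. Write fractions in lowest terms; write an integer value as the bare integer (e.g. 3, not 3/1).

1. join A+N (d=4) ⇒ AN; edges |A|=2, |N|=2
  updated: d(AN,D)=38, d(AN,M)=37, d(AN,P)=26, d(AN,S)=33/2, d(AN,X)=24
2. join P+S (d=6) ⇒ PS; edges |P|=3, |S|=3
  updated: d(AN,PS)=85/4, d(D,PS)=46, d(M,PS)=35, d(PS,X)=97/2
3. join AN+PS (d=85/4) ⇒ ANPS; edges |AN|=69/8, |PS|=61/8
  updated: d(ANPS,D)=42, d(ANPS,M)=36, d(ANPS,X)=145/4
4. join D+X (d=32) ⇒ DX; edges |D|=16, |X|=16
  updated: d(ANPS,DX)=313/8, d(DX,M)=44
5. join ANPS+M (d=36) ⇒ AMNPS; edges |ANPS|=59/8, |M|=18
  updated: d(AMNPS,DX)=401/10
6. join AMNPS+DX (d=401/10) ⇒ ADMNPSX; edges |AMNPS|=41/20, |DX|=81/20
final tree: ((((A:2,N:2):69/8,(P:3,S:3):61/8):59/8,M:18):41/20,(D:16,X:16):81/20)
total length: 3589/40

3589/40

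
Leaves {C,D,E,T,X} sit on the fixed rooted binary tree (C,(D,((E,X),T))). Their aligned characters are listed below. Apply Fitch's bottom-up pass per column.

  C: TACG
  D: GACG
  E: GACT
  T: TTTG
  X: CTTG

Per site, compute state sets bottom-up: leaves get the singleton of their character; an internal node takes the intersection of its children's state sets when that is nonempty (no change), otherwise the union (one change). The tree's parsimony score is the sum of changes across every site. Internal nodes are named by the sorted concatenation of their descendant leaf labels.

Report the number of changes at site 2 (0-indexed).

2

site 0, node EX: E={G} ∪ X={C} → {C,G} (+1)
site 0, node ETX: EX={C,G} ∪ T={T} → {C,G,T} (+1)
site 0, node DETX: D={G} ∩ ETX={C,G,T} → {G} (+0)
site 0, node CDETX: C={T} ∪ DETX={G} → {G,T} (+1)
site 1, node EX: E={A} ∪ X={T} → {A,T} (+1)
site 1, node ETX: EX={A,T} ∩ T={T} → {T} (+0)
site 1, node DETX: D={A} ∪ ETX={T} → {A,T} (+1)
site 1, node CDETX: C={A} ∩ DETX={A,T} → {A} (+0)
site 2, node EX: E={C} ∪ X={T} → {C,T} (+1)
site 2, node ETX: EX={C,T} ∩ T={T} → {T} (+0)
site 2, node DETX: D={C} ∪ ETX={T} → {C,T} (+1)
site 2, node CDETX: C={C} ∩ DETX={C,T} → {C} (+0)
site 3, node EX: E={T} ∪ X={G} → {G,T} (+1)
site 3, node ETX: EX={G,T} ∩ T={G} → {G} (+0)
site 3, node DETX: D={G} ∩ ETX={G} → {G} (+0)
site 3, node CDETX: C={G} ∩ DETX={G} → {G} (+0)
per-site changes: [3, 2, 2, 1]; total = 8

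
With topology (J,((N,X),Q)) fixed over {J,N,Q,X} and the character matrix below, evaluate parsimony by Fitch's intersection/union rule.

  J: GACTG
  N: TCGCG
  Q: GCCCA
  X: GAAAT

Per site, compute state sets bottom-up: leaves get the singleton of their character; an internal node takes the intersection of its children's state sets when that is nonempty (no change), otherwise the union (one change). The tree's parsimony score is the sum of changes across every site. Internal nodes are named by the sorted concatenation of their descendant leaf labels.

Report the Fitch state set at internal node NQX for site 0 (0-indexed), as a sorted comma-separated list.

G

NX@0: {T} ∪ {G} = {G,T} (union, +1)
NQX@0: {G,T} ∩ {G} = {G} (intersection, +0)
JNQX@0: {G} ∩ {G} = {G} (intersection, +0)
NX@1: {C} ∪ {A} = {A,C} (union, +1)
NQX@1: {A,C} ∩ {C} = {C} (intersection, +0)
JNQX@1: {A} ∪ {C} = {A,C} (union, +1)
NX@2: {G} ∪ {A} = {A,G} (union, +1)
NQX@2: {A,G} ∪ {C} = {A,C,G} (union, +1)
JNQX@2: {C} ∩ {A,C,G} = {C} (intersection, +0)
NX@3: {C} ∪ {A} = {A,C} (union, +1)
NQX@3: {A,C} ∩ {C} = {C} (intersection, +0)
JNQX@3: {T} ∪ {C} = {C,T} (union, +1)
NX@4: {G} ∪ {T} = {G,T} (union, +1)
NQX@4: {G,T} ∪ {A} = {A,G,T} (union, +1)
JNQX@4: {G} ∩ {A,G,T} = {G} (intersection, +0)
per-site changes: [1, 2, 2, 2, 2]; total = 9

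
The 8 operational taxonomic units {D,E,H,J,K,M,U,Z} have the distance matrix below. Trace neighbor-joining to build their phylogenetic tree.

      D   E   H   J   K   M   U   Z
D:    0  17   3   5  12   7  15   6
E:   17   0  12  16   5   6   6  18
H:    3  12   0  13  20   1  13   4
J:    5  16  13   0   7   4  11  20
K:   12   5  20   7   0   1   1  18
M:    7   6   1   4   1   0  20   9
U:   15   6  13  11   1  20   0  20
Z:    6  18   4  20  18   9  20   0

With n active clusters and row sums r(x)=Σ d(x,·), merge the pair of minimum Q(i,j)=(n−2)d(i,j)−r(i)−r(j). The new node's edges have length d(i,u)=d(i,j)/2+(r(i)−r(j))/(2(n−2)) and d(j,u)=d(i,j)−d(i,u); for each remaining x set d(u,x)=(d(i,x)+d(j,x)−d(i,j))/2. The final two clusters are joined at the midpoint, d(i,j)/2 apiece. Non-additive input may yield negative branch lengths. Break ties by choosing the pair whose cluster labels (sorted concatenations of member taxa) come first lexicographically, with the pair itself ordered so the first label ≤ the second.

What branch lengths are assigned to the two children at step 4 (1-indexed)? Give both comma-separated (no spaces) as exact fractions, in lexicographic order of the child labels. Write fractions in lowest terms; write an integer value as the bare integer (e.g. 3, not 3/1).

step 1: merge (K,U) at d=1, Q=-144; branch lengths K→-4/3, U→7/3; new cluster KU
  updated: d(D,KU)=13, d(E,KU)=5, d(H,KU)=16, d(J,KU)=17/2, d(KU,M)=10, d(KU,Z)=37/2
step 2: merge (E,KU) at d=5, Q=-120; branch lengths E→14/5, KU→11/5; new cluster EKU
  updated: d(D,EKU)=25/2, d(EKU,H)=23/2, d(EKU,J)=39/4, d(EKU,M)=11/2, d(EKU,Z)=63/4
step 3: merge (H,Z) at d=4, Q=-285/4; branch lengths H→-25/32, Z→153/32; new cluster HZ
  updated: d(D,HZ)=5/2, d(EKU,HZ)=93/8, d(HZ,J)=29/2, d(HZ,M)=3
step 4: merge (D,HZ) at d=5/2, Q=-409/8; branch lengths D→23/48, HZ→97/48; new cluster DHZ
  updated: d(DHZ,EKU)=173/16, d(DHZ,J)=17/2, d(DHZ,M)=15/4
step 5: merge (DHZ,M) at d=15/4, Q=-461/16; branch lengths DHZ→277/64, M→-37/64; new cluster DHMZ
  updated: d(DHMZ,EKU)=201/32, d(DHMZ,J)=35/8
step 6: merge (DHMZ,EKU) at d=201/32, Q=-653/32; branch lengths DHMZ→29/64, EKU→373/64; new cluster DEHKMUZ
  updated: d(DEHKMUZ,J)=251/64
step 7: merge (DEHKMUZ,J) at d=251/64; branch lengths DEHKMUZ→251/128, J→251/128; new cluster DEHJKMUZ
final tree: ((((D:23/48,(H:-25/32,Z:153/32):97/48):277/64,M:-37/64):29/64,(E:14/5,(K:-4/3,U:7/3):11/5):373/64):251/128,J:251/128)
total length: 1693/64

23/48,97/48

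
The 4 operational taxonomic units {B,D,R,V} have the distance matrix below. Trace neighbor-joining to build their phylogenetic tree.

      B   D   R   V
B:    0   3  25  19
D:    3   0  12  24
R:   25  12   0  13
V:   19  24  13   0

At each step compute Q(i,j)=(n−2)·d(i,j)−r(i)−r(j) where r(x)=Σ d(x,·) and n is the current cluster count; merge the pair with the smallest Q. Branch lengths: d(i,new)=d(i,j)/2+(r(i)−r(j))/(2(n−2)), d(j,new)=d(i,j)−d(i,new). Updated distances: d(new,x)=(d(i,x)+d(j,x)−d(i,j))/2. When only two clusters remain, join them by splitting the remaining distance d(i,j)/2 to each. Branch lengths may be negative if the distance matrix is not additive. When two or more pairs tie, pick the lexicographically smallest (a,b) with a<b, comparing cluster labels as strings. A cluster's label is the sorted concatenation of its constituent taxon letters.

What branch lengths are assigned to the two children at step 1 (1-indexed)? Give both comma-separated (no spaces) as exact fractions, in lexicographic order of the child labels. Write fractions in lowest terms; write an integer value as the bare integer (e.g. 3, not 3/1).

7/2,-1/2

1. join B+D (d=3, Q=-80) ⇒ BD; edges |B|=7/2, |D|=-1/2
  updated: d(BD,R)=17, d(BD,V)=20
2. join BD+R (d=17, Q=-50) ⇒ BDR; edges |BD|=12, |R|=5
  updated: d(BDR,V)=8
3. join BDR+V (d=8) ⇒ BDRV; edges |BDR|=4, |V|=4
final tree: (((B:7/2,D:-1/2):12,R:5):4,V:4)
total length: 28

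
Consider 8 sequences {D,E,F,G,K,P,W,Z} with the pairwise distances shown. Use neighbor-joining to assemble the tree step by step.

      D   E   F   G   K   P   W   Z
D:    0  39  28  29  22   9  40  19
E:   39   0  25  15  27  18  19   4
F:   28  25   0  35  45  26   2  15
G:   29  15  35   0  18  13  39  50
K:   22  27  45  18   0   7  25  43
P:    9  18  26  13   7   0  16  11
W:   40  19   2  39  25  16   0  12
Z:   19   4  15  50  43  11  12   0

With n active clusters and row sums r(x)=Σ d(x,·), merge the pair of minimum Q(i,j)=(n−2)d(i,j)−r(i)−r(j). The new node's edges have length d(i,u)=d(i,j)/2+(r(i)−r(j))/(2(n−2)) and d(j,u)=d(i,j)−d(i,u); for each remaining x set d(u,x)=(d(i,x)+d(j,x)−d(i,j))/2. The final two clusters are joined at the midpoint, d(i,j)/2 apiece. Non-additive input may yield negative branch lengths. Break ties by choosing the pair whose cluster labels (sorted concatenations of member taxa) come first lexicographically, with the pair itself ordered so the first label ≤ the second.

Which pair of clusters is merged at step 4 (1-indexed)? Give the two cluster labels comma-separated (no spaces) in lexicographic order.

G,K

iteration 1: select F,W (d=2, Q=-317); attach at lengths (35/12, -11/12); label the merged cluster FW
  updated: d(D,FW)=33, d(E,FW)=21, d(FW,G)=36, d(FW,K)=34, d(FW,P)=20, d(FW,Z)=25/2
iteration 2: select E,Z (d=4, Q=-487/2); attach at lengths (9/20, 71/20); label the merged cluster EZ
  updated: d(D,EZ)=27, d(EZ,FW)=59/4, d(EZ,G)=61/2, d(EZ,K)=33, d(EZ,P)=25/2
iteration 3: select EZ,FW (d=59/4, Q=-393/2); attach at lengths (39/8, 79/8); label the merged cluster EFWZ
  updated: d(D,EFWZ)=181/8, d(EFWZ,G)=207/8, d(EFWZ,K)=209/8, d(EFWZ,P)=71/8
iteration 4: select G,K (d=18, Q=-105); attach at lengths (89/8, 55/8); label the merged cluster GK
  updated: d(D,GK)=33/2, d(EFWZ,GK)=17, d(GK,P)=1
iteration 5: select D,EFWZ (d=181/8, Q=-411/8); attach at lengths (359/32, 365/32); label the merged cluster DEFWZ
  updated: d(DEFWZ,GK)=87/16, d(DEFWZ,P)=-19/8
iteration 6: select DEFWZ,GK (d=87/16, Q=-65/16); attach at lengths (33/32, 141/32); label the merged cluster DEFGKWZ
  updated: d(DEFGKWZ,P)=-109/32
iteration 7: select DEFGKWZ,P (d=-109/32); attach at lengths (-109/64, -109/64); label the merged cluster DEFGKPWZ
final tree: (((D:359/32,((E:9/20,Z:71/20):39/8,(F:35/12,W:-11/12):79/8):365/32):33/32,(G:89/8,K:55/8):141/32):-109/64,P:-109/64)
total length: 2029/32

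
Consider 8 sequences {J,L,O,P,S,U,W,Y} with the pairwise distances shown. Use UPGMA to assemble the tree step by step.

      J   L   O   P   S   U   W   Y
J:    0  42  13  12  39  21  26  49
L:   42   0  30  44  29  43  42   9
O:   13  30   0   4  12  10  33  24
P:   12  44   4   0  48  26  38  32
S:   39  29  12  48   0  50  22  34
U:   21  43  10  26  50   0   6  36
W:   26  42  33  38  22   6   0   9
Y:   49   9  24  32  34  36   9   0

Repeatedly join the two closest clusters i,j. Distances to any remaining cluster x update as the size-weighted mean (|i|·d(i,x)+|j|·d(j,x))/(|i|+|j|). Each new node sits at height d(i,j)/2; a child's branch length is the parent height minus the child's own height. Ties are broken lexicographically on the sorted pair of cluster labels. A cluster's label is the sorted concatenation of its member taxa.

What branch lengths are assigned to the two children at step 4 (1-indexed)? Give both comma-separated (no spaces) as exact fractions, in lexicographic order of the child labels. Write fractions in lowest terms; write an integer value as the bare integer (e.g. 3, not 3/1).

25/4,17/4

iteration 1: select O,P (d=4); attach at lengths (2, 2); label the merged cluster OP
  updated: d(J,OP)=25/2, d(L,OP)=37, d(OP,S)=30, d(OP,U)=18, d(OP,W)=71/2, d(OP,Y)=28
iteration 2: select U,W (d=6); attach at lengths (3, 3); label the merged cluster UW
  updated: d(J,UW)=47/2, d(L,UW)=85/2, d(OP,UW)=107/4, d(S,UW)=36, d(UW,Y)=45/2
iteration 3: select L,Y (d=9); attach at lengths (9/2, 9/2); label the merged cluster LY
  updated: d(J,LY)=91/2, d(LY,OP)=65/2, d(LY,S)=63/2, d(LY,UW)=65/2
iteration 4: select J,OP (d=25/2); attach at lengths (25/4, 17/4); label the merged cluster JOP
  updated: d(JOP,LY)=221/6, d(JOP,S)=33, d(JOP,UW)=77/3
iteration 5: select JOP,UW (d=77/3); attach at lengths (79/12, 59/6); label the merged cluster JOPUW
  updated: d(JOPUW,LY)=351/10, d(JOPUW,S)=171/5
iteration 6: select LY,S (d=63/2); attach at lengths (45/4, 63/4); label the merged cluster LSY
  updated: d(JOPUW,LSY)=174/5
iteration 7: select JOPUW,LSY (d=174/5); attach at lengths (137/30, 33/20); label the merged cluster JLOPSUWY
final tree: (((J:25/4,(O:2,P:2):17/4):79/12,(U:3,W:3):59/6):137/30,((L:9/2,Y:9/2):45/4,S:63/4):33/20)
total length: 1187/15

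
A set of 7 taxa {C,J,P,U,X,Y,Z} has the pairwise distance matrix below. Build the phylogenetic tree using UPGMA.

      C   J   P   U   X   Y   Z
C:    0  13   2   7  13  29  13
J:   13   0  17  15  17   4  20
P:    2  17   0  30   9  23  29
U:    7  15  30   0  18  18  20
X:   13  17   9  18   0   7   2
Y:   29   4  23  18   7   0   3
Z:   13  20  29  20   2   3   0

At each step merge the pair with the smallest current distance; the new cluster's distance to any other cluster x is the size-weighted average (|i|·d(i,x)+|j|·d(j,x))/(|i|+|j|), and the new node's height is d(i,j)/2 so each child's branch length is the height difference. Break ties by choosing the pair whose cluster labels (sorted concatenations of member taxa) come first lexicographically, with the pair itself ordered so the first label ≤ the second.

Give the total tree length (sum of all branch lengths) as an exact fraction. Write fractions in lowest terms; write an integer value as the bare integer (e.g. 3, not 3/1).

iteration 1: select C,P (d=2); attach at lengths (1, 1); label the merged cluster CP
  updated: d(CP,J)=15, d(CP,U)=37/2, d(CP,X)=11, d(CP,Y)=26, d(CP,Z)=21
iteration 2: select X,Z (d=2); attach at lengths (1, 1); label the merged cluster XZ
  updated: d(CP,XZ)=16, d(J,XZ)=37/2, d(U,XZ)=19, d(XZ,Y)=5
iteration 3: select J,Y (d=4); attach at lengths (2, 2); label the merged cluster JY
  updated: d(CP,JY)=41/2, d(JY,U)=33/2, d(JY,XZ)=47/4
iteration 4: select JY,XZ (d=47/4); attach at lengths (31/8, 39/8); label the merged cluster JXYZ
  updated: d(CP,JXYZ)=73/4, d(JXYZ,U)=71/4
iteration 5: select JXYZ,U (d=71/4); attach at lengths (3, 71/8); label the merged cluster JUXYZ
  updated: d(CP,JUXYZ)=183/10
iteration 6: select CP,JUXYZ (d=183/10); attach at lengths (163/20, 11/40); label the merged cluster CJPUXYZ
final tree: ((C:1,P:1):163/20,(((J:2,Y:2):31/8,(X:1,Z:1):39/8):3,U:71/8):11/40)
total length: 741/20

741/20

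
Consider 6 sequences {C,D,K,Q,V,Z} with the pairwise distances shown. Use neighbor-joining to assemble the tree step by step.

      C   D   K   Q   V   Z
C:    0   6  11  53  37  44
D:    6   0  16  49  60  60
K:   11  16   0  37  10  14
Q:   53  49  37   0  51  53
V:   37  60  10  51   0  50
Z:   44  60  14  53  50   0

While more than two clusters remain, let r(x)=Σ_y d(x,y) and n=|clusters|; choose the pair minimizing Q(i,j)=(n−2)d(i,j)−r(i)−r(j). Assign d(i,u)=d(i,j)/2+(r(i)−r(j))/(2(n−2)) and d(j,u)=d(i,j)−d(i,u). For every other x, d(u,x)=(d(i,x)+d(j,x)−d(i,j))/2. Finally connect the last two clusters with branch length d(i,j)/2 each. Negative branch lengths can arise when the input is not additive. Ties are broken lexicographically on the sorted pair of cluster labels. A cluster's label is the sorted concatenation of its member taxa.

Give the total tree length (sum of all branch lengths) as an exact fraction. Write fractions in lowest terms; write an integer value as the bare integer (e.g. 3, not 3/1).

1. join C+D (d=6, Q=-318) ⇒ CD; edges |C|=-2, |D|=8
  updated: d(CD,K)=21/2, d(CD,Q)=48, d(CD,V)=91/2, d(CD,Z)=49
2. join CD+Q (d=48, Q=-198) ⇒ CDQ; edges |CD|=18, |Q|=30
  updated: d(CDQ,K)=-1/4, d(CDQ,V)=97/4, d(CDQ,Z)=27
3. join CDQ+Z (d=27, Q=-88) ⇒ CDQZ; edges |CDQ|=7/2, |Z|=47/2
  updated: d(CDQZ,K)=-53/8, d(CDQZ,V)=189/8
4. join CDQZ+K (d=-53/8, Q=-27) ⇒ CDKQZ; edges |CDQZ|=7/2, |K|=-81/8
  updated: d(CDKQZ,V)=161/8
5. join CDKQZ+V (d=161/8) ⇒ CDKQVZ; edges |CDKQZ|=161/16, |V|=161/16
final tree: (((((C:-2,D:8):18,Q:30):7/2,Z:47/2):7/2,K:-81/8):161/16,V:161/16)
total length: 189/2

189/2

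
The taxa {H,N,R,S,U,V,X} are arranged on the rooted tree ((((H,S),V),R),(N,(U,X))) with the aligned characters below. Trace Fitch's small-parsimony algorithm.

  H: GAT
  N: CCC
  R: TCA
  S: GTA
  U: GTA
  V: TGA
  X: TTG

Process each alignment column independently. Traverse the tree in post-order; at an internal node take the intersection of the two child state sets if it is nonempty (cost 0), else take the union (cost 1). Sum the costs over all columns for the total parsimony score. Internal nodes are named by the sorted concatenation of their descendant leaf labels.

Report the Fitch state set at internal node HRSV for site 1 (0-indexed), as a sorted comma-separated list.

[col 0] HS: children H:{G}, S:{G} ∩→ {G}; cost 0
[col 0] HSV: children HS:{G}, V:{T} ∪→ {G,T}; cost 1
[col 0] HRSV: children HSV:{G,T}, R:{T} ∩→ {T}; cost 0
[col 0] UX: children U:{G}, X:{T} ∪→ {G,T}; cost 1
[col 0] NUX: children N:{C}, UX:{G,T} ∪→ {C,G,T}; cost 1
[col 0] HNRSUVX: children HRSV:{T}, NUX:{C,G,T} ∩→ {T}; cost 0
[col 1] HS: children H:{A}, S:{T} ∪→ {A,T}; cost 1
[col 1] HSV: children HS:{A,T}, V:{G} ∪→ {A,G,T}; cost 1
[col 1] HRSV: children HSV:{A,G,T}, R:{C} ∪→ {A,C,G,T}; cost 1
[col 1] UX: children U:{T}, X:{T} ∩→ {T}; cost 0
[col 1] NUX: children N:{C}, UX:{T} ∪→ {C,T}; cost 1
[col 1] HNRSUVX: children HRSV:{A,C,G,T}, NUX:{C,T} ∩→ {C,T}; cost 0
[col 2] HS: children H:{T}, S:{A} ∪→ {A,T}; cost 1
[col 2] HSV: children HS:{A,T}, V:{A} ∩→ {A}; cost 0
[col 2] HRSV: children HSV:{A}, R:{A} ∩→ {A}; cost 0
[col 2] UX: children U:{A}, X:{G} ∪→ {A,G}; cost 1
[col 2] NUX: children N:{C}, UX:{A,G} ∪→ {A,C,G}; cost 1
[col 2] HNRSUVX: children HRSV:{A}, NUX:{A,C,G} ∩→ {A}; cost 0
per-site changes: [3, 4, 3]; total = 10

A,C,G,T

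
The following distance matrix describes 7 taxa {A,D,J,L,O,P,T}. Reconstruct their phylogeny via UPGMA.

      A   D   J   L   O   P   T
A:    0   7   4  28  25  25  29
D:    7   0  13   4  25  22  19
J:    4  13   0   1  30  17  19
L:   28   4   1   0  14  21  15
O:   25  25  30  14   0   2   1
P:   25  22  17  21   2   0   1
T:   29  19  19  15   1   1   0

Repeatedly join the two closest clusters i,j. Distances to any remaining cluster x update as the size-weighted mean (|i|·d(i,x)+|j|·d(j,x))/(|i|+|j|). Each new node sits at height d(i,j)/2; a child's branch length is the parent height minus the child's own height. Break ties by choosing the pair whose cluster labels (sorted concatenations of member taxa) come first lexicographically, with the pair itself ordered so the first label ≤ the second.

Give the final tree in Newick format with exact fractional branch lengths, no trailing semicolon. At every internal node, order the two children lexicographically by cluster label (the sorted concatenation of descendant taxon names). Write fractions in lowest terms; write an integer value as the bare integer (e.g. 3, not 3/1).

1. join J+L (d=1) ⇒ JL; edges |J|=1/2, |L|=1/2
  updated: d(A,JL)=16, d(D,JL)=17/2, d(JL,O)=22, d(JL,P)=19, d(JL,T)=17
2. join O+T (d=1) ⇒ OT; edges |O|=1/2, |T|=1/2
  updated: d(A,OT)=27, d(D,OT)=22, d(JL,OT)=39/2, d(OT,P)=3/2
3. join OT+P (d=3/2) ⇒ OPT; edges |OT|=1/4, |P|=3/4
  updated: d(A,OPT)=79/3, d(D,OPT)=22, d(JL,OPT)=58/3
4. join A+D (d=7) ⇒ AD; edges |A|=7/2, |D|=7/2
  updated: d(AD,JL)=49/4, d(AD,OPT)=145/6
5. join AD+JL (d=49/4) ⇒ ADJL; edges |AD|=21/8, |JL|=45/8
  updated: d(ADJL,OPT)=87/4
6. join ADJL+OPT (d=87/4) ⇒ ADJLOPT; edges |ADJL|=19/4, |OPT|=81/8
final tree: (((A:7/2,D:7/2):21/8,(J:1/2,L:1/2):45/8):19/4,((O:1/2,T:1/2):1/4,P:3/4):81/8)
total length: 265/8

(((A:7/2,D:7/2):21/8,(J:1/2,L:1/2):45/8):19/4,((O:1/2,T:1/2):1/4,P:3/4):81/8)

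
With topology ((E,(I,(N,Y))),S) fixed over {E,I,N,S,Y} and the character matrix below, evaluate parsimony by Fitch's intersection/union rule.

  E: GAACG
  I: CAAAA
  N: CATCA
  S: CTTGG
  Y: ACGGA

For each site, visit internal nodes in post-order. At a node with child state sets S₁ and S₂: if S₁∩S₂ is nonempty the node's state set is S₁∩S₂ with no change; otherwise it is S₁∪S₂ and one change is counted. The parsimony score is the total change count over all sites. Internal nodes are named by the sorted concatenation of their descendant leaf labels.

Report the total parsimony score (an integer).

11

site 0, node NY: N={C} ∪ Y={A} → {A,C} (+1)
site 0, node INY: I={C} ∩ NY={A,C} → {C} (+0)
site 0, node EINY: E={G} ∪ INY={C} → {C,G} (+1)
site 0, node EINSY: EINY={C,G} ∩ S={C} → {C} (+0)
site 1, node NY: N={A} ∪ Y={C} → {A,C} (+1)
site 1, node INY: I={A} ∩ NY={A,C} → {A} (+0)
site 1, node EINY: E={A} ∩ INY={A} → {A} (+0)
site 1, node EINSY: EINY={A} ∪ S={T} → {A,T} (+1)
site 2, node NY: N={T} ∪ Y={G} → {G,T} (+1)
site 2, node INY: I={A} ∪ NY={G,T} → {A,G,T} (+1)
site 2, node EINY: E={A} ∩ INY={A,G,T} → {A} (+0)
site 2, node EINSY: EINY={A} ∪ S={T} → {A,T} (+1)
site 3, node NY: N={C} ∪ Y={G} → {C,G} (+1)
site 3, node INY: I={A} ∪ NY={C,G} → {A,C,G} (+1)
site 3, node EINY: E={C} ∩ INY={A,C,G} → {C} (+0)
site 3, node EINSY: EINY={C} ∪ S={G} → {C,G} (+1)
site 4, node NY: N={A} ∩ Y={A} → {A} (+0)
site 4, node INY: I={A} ∩ NY={A} → {A} (+0)
site 4, node EINY: E={G} ∪ INY={A} → {A,G} (+1)
site 4, node EINSY: EINY={A,G} ∩ S={G} → {G} (+0)
per-site changes: [2, 2, 3, 3, 1]; total = 11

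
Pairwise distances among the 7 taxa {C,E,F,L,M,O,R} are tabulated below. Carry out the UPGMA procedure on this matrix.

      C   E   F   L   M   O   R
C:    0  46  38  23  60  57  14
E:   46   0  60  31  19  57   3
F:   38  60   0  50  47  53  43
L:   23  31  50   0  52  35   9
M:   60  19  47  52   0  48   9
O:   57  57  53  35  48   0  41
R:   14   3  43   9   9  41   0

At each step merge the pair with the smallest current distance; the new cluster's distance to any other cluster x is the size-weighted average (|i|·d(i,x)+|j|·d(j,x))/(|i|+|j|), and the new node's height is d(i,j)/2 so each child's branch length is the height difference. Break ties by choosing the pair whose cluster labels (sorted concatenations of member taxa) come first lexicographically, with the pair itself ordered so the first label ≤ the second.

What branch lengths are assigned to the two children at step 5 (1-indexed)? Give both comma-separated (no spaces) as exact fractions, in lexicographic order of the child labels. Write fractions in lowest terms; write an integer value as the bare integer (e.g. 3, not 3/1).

92/15,119/5

iteration 1: select E,R (d=3); attach at lengths (3/2, 3/2); label the merged cluster ER
  updated: d(C,ER)=30, d(ER,F)=103/2, d(ER,L)=20, d(ER,M)=14, d(ER,O)=49
iteration 2: select ER,M (d=14); attach at lengths (11/2, 7); label the merged cluster EMR
  updated: d(C,EMR)=40, d(EMR,F)=50, d(EMR,L)=92/3, d(EMR,O)=146/3
iteration 3: select C,L (d=23); attach at lengths (23/2, 23/2); label the merged cluster CL
  updated: d(CL,EMR)=106/3, d(CL,F)=44, d(CL,O)=46
iteration 4: select CL,EMR (d=106/3); attach at lengths (37/6, 32/3); label the merged cluster CELMR
  updated: d(CELMR,F)=238/5, d(CELMR,O)=238/5
iteration 5: select CELMR,F (d=238/5); attach at lengths (92/15, 119/5); label the merged cluster CEFLMR
  updated: d(CEFLMR,O)=97/2
iteration 6: select CEFLMR,O (d=97/2); attach at lengths (9/20, 97/4); label the merged cluster CEFLMOR
final tree: ((((C:23/2,L:23/2):37/6,((E:3/2,R:3/2):11/2,M:7):32/3):92/15,F:119/5):9/20,O:97/4)
total length: 3299/30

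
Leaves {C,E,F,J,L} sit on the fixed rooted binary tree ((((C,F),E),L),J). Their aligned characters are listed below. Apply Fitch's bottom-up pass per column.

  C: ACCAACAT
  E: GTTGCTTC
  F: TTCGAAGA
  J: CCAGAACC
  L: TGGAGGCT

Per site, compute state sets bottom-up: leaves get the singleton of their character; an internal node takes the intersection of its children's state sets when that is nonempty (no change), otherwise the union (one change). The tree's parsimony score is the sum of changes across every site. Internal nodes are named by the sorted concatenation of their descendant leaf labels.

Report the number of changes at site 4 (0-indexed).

site 0, node CF: C={A} ∪ F={T} → {A,T} (+1)
site 0, node CEF: CF={A,T} ∪ E={G} → {A,G,T} (+1)
site 0, node CEFL: CEF={A,G,T} ∩ L={T} → {T} (+0)
site 0, node CEFJL: CEFL={T} ∪ J={C} → {C,T} (+1)
site 1, node CF: C={C} ∪ F={T} → {C,T} (+1)
site 1, node CEF: CF={C,T} ∩ E={T} → {T} (+0)
site 1, node CEFL: CEF={T} ∪ L={G} → {G,T} (+1)
site 1, node CEFJL: CEFL={G,T} ∪ J={C} → {C,G,T} (+1)
site 2, node CF: C={C} ∩ F={C} → {C} (+0)
site 2, node CEF: CF={C} ∪ E={T} → {C,T} (+1)
site 2, node CEFL: CEF={C,T} ∪ L={G} → {C,G,T} (+1)
site 2, node CEFJL: CEFL={C,G,T} ∪ J={A} → {A,C,G,T} (+1)
site 3, node CF: C={A} ∪ F={G} → {A,G} (+1)
site 3, node CEF: CF={A,G} ∩ E={G} → {G} (+0)
site 3, node CEFL: CEF={G} ∪ L={A} → {A,G} (+1)
site 3, node CEFJL: CEFL={A,G} ∩ J={G} → {G} (+0)
site 4, node CF: C={A} ∩ F={A} → {A} (+0)
site 4, node CEF: CF={A} ∪ E={C} → {A,C} (+1)
site 4, node CEFL: CEF={A,C} ∪ L={G} → {A,C,G} (+1)
site 4, node CEFJL: CEFL={A,C,G} ∩ J={A} → {A} (+0)
site 5, node CF: C={C} ∪ F={A} → {A,C} (+1)
site 5, node CEF: CF={A,C} ∪ E={T} → {A,C,T} (+1)
site 5, node CEFL: CEF={A,C,T} ∪ L={G} → {A,C,G,T} (+1)
site 5, node CEFJL: CEFL={A,C,G,T} ∩ J={A} → {A} (+0)
site 6, node CF: C={A} ∪ F={G} → {A,G} (+1)
site 6, node CEF: CF={A,G} ∪ E={T} → {A,G,T} (+1)
site 6, node CEFL: CEF={A,G,T} ∪ L={C} → {A,C,G,T} (+1)
site 6, node CEFJL: CEFL={A,C,G,T} ∩ J={C} → {C} (+0)
site 7, node CF: C={T} ∪ F={A} → {A,T} (+1)
site 7, node CEF: CF={A,T} ∪ E={C} → {A,C,T} (+1)
site 7, node CEFL: CEF={A,C,T} ∩ L={T} → {T} (+0)
site 7, node CEFJL: CEFL={T} ∪ J={C} → {C,T} (+1)
per-site changes: [3, 3, 3, 2, 2, 3, 3, 3]; total = 22

2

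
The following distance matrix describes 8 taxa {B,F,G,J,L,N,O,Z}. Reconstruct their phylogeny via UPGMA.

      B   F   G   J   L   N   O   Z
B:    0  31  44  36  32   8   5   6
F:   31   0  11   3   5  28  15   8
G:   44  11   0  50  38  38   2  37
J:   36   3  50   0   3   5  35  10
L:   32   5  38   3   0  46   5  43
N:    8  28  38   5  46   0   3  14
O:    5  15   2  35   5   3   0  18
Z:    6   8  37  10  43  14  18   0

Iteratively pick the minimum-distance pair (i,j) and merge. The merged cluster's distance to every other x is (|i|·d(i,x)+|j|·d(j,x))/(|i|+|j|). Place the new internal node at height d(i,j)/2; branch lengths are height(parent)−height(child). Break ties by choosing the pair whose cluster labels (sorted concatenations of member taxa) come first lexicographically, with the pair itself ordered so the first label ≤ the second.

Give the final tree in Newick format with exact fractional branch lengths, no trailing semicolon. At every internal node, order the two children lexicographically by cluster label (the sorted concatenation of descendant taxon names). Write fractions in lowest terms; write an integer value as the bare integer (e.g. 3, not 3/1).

step 1: merge (G,O) at d=2; branch lengths G→1, O→1; new cluster GO
  updated: d(B,GO)=49/2, d(F,GO)=13, d(GO,J)=85/2, d(GO,L)=43/2, d(GO,N)=41/2, d(GO,Z)=55/2
step 2: merge (F,J) at d=3; branch lengths F→3/2, J→3/2; new cluster FJ
  updated: d(B,FJ)=67/2, d(FJ,GO)=111/4, d(FJ,L)=4, d(FJ,N)=33/2, d(FJ,Z)=9
step 3: merge (FJ,L) at d=4; branch lengths FJ→1/2, L→2; new cluster FJL
  updated: d(B,FJL)=33, d(FJL,GO)=77/3, d(FJL,N)=79/3, d(FJL,Z)=61/3
step 4: merge (B,Z) at d=6; branch lengths B→3, Z→3; new cluster BZ
  updated: d(BZ,FJL)=80/3, d(BZ,GO)=26, d(BZ,N)=11
step 5: merge (BZ,N) at d=11; branch lengths BZ→5/2, N→11/2; new cluster BNZ
  updated: d(BNZ,FJL)=239/9, d(BNZ,GO)=145/6
step 6: merge (BNZ,GO) at d=145/6; branch lengths BNZ→79/12, GO→133/12; new cluster BGNOZ
  updated: d(BGNOZ,FJL)=131/5
step 7: merge (BGNOZ,FJL) at d=131/5; branch lengths BGNOZ→61/60, FJL→111/10; new cluster BFGJLNOZ
final tree: ((((B:3,Z:3):5/2,N:11/2):79/12,(G:1,O:1):133/12):61/60,((F:3/2,J:3/2):1/2,L:2):111/10)
total length: 3077/60

((((B:3,Z:3):5/2,N:11/2):79/12,(G:1,O:1):133/12):61/60,((F:3/2,J:3/2):1/2,L:2):111/10)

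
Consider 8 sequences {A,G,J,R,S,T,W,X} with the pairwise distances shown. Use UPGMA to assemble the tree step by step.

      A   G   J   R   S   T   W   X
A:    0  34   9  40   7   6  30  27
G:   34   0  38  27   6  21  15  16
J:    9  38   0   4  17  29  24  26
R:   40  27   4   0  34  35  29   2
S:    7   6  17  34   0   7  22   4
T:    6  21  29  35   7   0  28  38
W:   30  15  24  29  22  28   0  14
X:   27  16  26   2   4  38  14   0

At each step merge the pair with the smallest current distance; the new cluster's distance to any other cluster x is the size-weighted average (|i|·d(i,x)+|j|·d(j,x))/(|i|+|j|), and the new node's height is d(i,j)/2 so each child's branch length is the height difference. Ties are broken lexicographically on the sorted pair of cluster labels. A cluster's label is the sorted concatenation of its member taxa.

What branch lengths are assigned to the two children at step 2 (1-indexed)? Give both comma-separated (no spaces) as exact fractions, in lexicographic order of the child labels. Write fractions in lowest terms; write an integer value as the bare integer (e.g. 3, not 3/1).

3,3

iteration 1: select R,X (d=2); attach at lengths (1, 1); label the merged cluster RX
  updated: d(A,RX)=67/2, d(G,RX)=43/2, d(J,RX)=15, d(RX,S)=19, d(RX,T)=73/2, d(RX,W)=43/2
iteration 2: select A,T (d=6); attach at lengths (3, 3); label the merged cluster AT
  updated: d(AT,G)=55/2, d(AT,J)=19, d(AT,RX)=35, d(AT,S)=7, d(AT,W)=29
iteration 3: select G,S (d=6); attach at lengths (3, 3); label the merged cluster GS
  updated: d(AT,GS)=69/4, d(GS,J)=55/2, d(GS,RX)=81/4, d(GS,W)=37/2
iteration 4: select J,RX (d=15); attach at lengths (15/2, 13/2); label the merged cluster JRX
  updated: d(AT,JRX)=89/3, d(GS,JRX)=68/3, d(JRX,W)=67/3
iteration 5: select AT,GS (d=69/4); attach at lengths (45/8, 45/8); label the merged cluster AGST
  updated: d(AGST,JRX)=157/6, d(AGST,W)=95/4
iteration 6: select JRX,W (d=67/3); attach at lengths (11/3, 67/6); label the merged cluster JRWX
  updated: d(AGST,JRWX)=409/16
iteration 7: select AGST,JRWX (d=409/16); attach at lengths (133/32, 155/96); label the merged cluster AGJRSTWX
final tree: (((A:3,T:3):45/8,(G:3,S:3):45/8):133/32,((J:15/2,(R:1,X:1):13/2):11/3,W:67/6):155/96)
total length: 2873/48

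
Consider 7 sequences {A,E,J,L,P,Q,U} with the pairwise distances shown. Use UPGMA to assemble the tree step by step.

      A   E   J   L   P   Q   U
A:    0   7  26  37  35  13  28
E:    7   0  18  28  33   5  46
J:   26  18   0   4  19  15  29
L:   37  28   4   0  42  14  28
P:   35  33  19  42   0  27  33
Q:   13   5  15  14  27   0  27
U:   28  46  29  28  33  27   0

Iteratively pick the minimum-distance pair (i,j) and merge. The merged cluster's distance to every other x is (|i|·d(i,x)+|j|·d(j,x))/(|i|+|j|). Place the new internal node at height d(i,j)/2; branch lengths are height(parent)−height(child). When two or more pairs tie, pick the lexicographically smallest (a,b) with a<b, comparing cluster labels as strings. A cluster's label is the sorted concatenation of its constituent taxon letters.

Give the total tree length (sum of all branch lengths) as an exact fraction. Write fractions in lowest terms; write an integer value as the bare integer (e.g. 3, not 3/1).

step 1: merge (J,L) at d=4; branch lengths J→2, L→2; new cluster JL
  updated: d(A,JL)=63/2, d(E,JL)=23, d(JL,P)=61/2, d(JL,Q)=29/2, d(JL,U)=57/2
step 2: merge (E,Q) at d=5; branch lengths E→5/2, Q→5/2; new cluster EQ
  updated: d(A,EQ)=10, d(EQ,JL)=75/4, d(EQ,P)=30, d(EQ,U)=73/2
step 3: merge (A,EQ) at d=10; branch lengths A→5, EQ→5/2; new cluster AEQ
  updated: d(AEQ,JL)=23, d(AEQ,P)=95/3, d(AEQ,U)=101/3
step 4: merge (AEQ,JL) at d=23; branch lengths AEQ→13/2, JL→19/2; new cluster AEJLQ
  updated: d(AEJLQ,P)=156/5, d(AEJLQ,U)=158/5
step 5: merge (AEJLQ,P) at d=156/5; branch lengths AEJLQ→41/10, P→78/5; new cluster AEJLPQ
  updated: d(AEJLPQ,U)=191/6
step 6: merge (AEJLPQ,U) at d=191/6; branch lengths AEJLPQ→19/60, U→191/12; new cluster AEJLPQU
final tree: ((((A:5,(E:5/2,Q:5/2):5/2):13/2,(J:2,L:2):19/2):41/10,P:78/5):19/60,U:191/12)
total length: 2053/30

2053/30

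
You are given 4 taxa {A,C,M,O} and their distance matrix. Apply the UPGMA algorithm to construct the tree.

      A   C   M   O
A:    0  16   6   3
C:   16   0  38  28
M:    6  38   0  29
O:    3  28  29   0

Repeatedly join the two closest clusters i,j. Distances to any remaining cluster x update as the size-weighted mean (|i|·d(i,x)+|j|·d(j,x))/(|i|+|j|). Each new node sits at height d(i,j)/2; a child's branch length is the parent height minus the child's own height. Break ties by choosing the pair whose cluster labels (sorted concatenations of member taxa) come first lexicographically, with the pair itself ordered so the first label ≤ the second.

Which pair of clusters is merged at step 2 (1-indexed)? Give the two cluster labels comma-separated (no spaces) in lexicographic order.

step 1: merge (A,O) at d=3; branch lengths A→3/2, O→3/2; new cluster AO
  updated: d(AO,C)=22, d(AO,M)=35/2
step 2: merge (AO,M) at d=35/2; branch lengths AO→29/4, M→35/4; new cluster AMO
  updated: d(AMO,C)=82/3
step 3: merge (AMO,C) at d=82/3; branch lengths AMO→59/12, C→41/3; new cluster ACMO
final tree: (((A:3/2,O:3/2):29/4,M:35/4):59/12,C:41/3)
total length: 451/12

AO,M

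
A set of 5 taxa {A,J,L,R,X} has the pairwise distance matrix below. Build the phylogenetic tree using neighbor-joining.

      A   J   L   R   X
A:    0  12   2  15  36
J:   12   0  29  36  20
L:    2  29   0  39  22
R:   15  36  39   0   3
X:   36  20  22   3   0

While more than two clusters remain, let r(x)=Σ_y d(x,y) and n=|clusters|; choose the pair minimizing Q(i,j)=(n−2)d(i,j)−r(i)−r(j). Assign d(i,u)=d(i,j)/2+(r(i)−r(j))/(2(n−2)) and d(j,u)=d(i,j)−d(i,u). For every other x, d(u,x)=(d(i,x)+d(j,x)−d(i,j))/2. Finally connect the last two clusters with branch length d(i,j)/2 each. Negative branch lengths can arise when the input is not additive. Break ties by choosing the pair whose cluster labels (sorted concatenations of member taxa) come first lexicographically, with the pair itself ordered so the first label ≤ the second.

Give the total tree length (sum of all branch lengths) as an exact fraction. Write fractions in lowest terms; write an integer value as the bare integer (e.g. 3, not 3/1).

step 1: merge (R,X) at d=3, Q=-165; branch lengths R→7/2, X→-1/2; new cluster RX
  updated: d(A,RX)=24, d(J,RX)=53/2, d(L,RX)=29
step 2: merge (A,L) at d=2, Q=-94; branch lengths A→-9/2, L→13/2; new cluster AL
  updated: d(AL,J)=39/2, d(AL,RX)=51/2
step 3: merge (AL,J) at d=39/2, Q=-143/2; branch lengths AL→37/4, J→41/4; new cluster AJL
  updated: d(AJL,RX)=65/4
step 4: merge (AJL,RX) at d=65/4; branch lengths AJL→65/8, RX→65/8; new cluster AJLRX
final tree: (((A:-9/2,L:13/2):37/4,J:41/4):65/8,(R:7/2,X:-1/2):65/8)
total length: 163/4

163/4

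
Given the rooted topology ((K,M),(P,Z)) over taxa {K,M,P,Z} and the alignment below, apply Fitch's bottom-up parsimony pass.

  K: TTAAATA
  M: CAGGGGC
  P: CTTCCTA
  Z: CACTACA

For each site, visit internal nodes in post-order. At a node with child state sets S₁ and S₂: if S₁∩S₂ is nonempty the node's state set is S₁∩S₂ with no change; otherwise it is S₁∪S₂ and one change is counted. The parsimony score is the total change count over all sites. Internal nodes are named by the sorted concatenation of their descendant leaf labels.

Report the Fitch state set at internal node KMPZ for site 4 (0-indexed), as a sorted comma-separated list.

[col 0] KM: children K:{T}, M:{C} ∪→ {C,T}; cost 1
[col 0] PZ: children P:{C}, Z:{C} ∩→ {C}; cost 0
[col 0] KMPZ: children KM:{C,T}, PZ:{C} ∩→ {C}; cost 0
[col 1] KM: children K:{T}, M:{A} ∪→ {A,T}; cost 1
[col 1] PZ: children P:{T}, Z:{A} ∪→ {A,T}; cost 1
[col 1] KMPZ: children KM:{A,T}, PZ:{A,T} ∩→ {A,T}; cost 0
[col 2] KM: children K:{A}, M:{G} ∪→ {A,G}; cost 1
[col 2] PZ: children P:{T}, Z:{C} ∪→ {C,T}; cost 1
[col 2] KMPZ: children KM:{A,G}, PZ:{C,T} ∪→ {A,C,G,T}; cost 1
[col 3] KM: children K:{A}, M:{G} ∪→ {A,G}; cost 1
[col 3] PZ: children P:{C}, Z:{T} ∪→ {C,T}; cost 1
[col 3] KMPZ: children KM:{A,G}, PZ:{C,T} ∪→ {A,C,G,T}; cost 1
[col 4] KM: children K:{A}, M:{G} ∪→ {A,G}; cost 1
[col 4] PZ: children P:{C}, Z:{A} ∪→ {A,C}; cost 1
[col 4] KMPZ: children KM:{A,G}, PZ:{A,C} ∩→ {A}; cost 0
[col 5] KM: children K:{T}, M:{G} ∪→ {G,T}; cost 1
[col 5] PZ: children P:{T}, Z:{C} ∪→ {C,T}; cost 1
[col 5] KMPZ: children KM:{G,T}, PZ:{C,T} ∩→ {T}; cost 0
[col 6] KM: children K:{A}, M:{C} ∪→ {A,C}; cost 1
[col 6] PZ: children P:{A}, Z:{A} ∩→ {A}; cost 0
[col 6] KMPZ: children KM:{A,C}, PZ:{A} ∩→ {A}; cost 0
per-site changes: [1, 2, 3, 3, 2, 2, 1]; total = 14

A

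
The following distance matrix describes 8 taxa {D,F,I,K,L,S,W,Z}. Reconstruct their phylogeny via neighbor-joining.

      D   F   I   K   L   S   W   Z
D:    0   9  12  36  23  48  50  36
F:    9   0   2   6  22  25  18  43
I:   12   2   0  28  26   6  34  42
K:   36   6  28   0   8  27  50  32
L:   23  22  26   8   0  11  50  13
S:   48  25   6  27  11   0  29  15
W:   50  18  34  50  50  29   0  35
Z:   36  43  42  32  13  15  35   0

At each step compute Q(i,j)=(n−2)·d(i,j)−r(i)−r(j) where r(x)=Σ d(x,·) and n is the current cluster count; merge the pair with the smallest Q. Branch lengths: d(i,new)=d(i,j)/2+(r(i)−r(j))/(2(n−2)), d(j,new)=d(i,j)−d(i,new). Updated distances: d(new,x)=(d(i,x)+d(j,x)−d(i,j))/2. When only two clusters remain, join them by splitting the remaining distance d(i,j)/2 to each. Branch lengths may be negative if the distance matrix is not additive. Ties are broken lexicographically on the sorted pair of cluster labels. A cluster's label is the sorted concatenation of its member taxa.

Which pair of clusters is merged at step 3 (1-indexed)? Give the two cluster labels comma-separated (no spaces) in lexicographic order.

DFI,W

iteration 1: select D,I (d=12, Q=-292); attach at lengths (34/3, 2/3); label the merged cluster DI
  updated: d(DI,F)=-1/2, d(DI,K)=26, d(DI,L)=37/2, d(DI,S)=21, d(DI,W)=36, d(DI,Z)=33
iteration 2: select DI,F (d=-1/2, Q=-250); attach at lengths (9/5, -23/10); label the merged cluster DFI
  updated: d(DFI,K)=65/4, d(DFI,L)=41/2, d(DFI,S)=93/4, d(DFI,W)=109/4, d(DFI,Z)=153/4
iteration 3: select DFI,W (d=109/4, Q=-831/4); attach at lengths (173/32, 699/32); label the merged cluster DFIW
  updated: d(DFIW,K)=39/2, d(DFIW,L)=173/8, d(DFIW,S)=25/2, d(DFIW,Z)=23
iteration 4: select K,L (d=8, Q=-929/8); attach at lengths (455/48, -71/48); label the merged cluster KL
  updated: d(DFIW,KL)=265/16, d(KL,S)=15, d(KL,Z)=37/2
iteration 5: select DFIW,S (d=25/2, Q=-1113/16); attach at lengths (553/64, 247/64); label the merged cluster DFISW
  updated: d(DFISW,KL)=305/32, d(DFISW,Z)=51/4
iteration 6: select DFISW,KL (d=305/32, Q=-1305/32); attach at lengths (121/64, 489/64); label the merged cluster DFIKLSW
  updated: d(DFIKLSW,Z)=695/64
iteration 7: select DFIKLSW,Z (d=695/64); attach at lengths (695/128, 695/128); label the merged cluster DFIKLSWZ
final tree: ((((((D:34/3,I:2/3):9/5,F:-23/10):173/32,W:699/32):553/64,S:247/64):121/64,(K:455/48,L:-71/48):489/64):695/128,Z:695/128)
total length: 5097/64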